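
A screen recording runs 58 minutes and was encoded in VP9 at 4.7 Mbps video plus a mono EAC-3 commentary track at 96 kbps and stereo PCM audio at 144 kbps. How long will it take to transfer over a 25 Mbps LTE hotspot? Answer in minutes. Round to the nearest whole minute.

11 minutes

58 min = 3480 s
Audio total: 96 + 144 = 240 kbps = 0.240 Mbps.
Total bitrate: 4.940 Mbps.
File: 4.940 Mbps × 3480 s = 17191.2 Mb.
At 25 Mbps: 17191.2 / 25 = 687.6 s ≈ 11.5 minutes.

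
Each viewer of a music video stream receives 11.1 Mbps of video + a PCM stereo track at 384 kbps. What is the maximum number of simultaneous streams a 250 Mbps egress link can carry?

Audio: 384 kbps = 0.384 Mbps.
Per-viewer media rate: 11.484 Mbps.
250 Mbps = 250.0 Mbps; 250.0 / 11.484 = 21.77 → 21 viewers.

21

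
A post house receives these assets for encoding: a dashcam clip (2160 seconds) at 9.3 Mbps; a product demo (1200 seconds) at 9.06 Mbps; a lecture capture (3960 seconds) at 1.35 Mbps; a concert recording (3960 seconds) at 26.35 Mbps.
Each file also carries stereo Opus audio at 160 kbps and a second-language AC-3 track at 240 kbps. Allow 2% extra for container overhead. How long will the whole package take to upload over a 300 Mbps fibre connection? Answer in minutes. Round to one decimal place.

Audio total: 160 + 240 = 400 kbps = 0.400 Mbps.
dashcam clip: 9.700 Mbps × 2160 s × 1.02 = 21371.0 Mb
product demo: 9.460 Mbps × 1200 s × 1.02 = 11579.0 Mb
lecture capture: 1.750 Mbps × 3960 s × 1.02 = 7068.6 Mb
concert recording: 26.750 Mbps × 3960 s × 1.02 = 108048.6 Mb
Total: 148067.3 Mb = 18508.4 MB.
At 300 Mbps: 148067.3 / 300 = 494 s ≈ 8.23 minutes.

8.2 minutes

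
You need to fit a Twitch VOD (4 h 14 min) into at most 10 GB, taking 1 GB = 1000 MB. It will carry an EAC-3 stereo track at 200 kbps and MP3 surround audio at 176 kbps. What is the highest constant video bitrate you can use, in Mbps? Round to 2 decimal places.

4.87 Mbps

Budget: 10 GB = 80000.0 Mb.
4 h 14 min = 254 min = 15240 s
Total bitrate budget: 80000.0 Mb / 15240 s = 5.249 Mbps.
Audio total: 200 + 176 = 376 kbps = 0.376 Mbps.
Video: 5.249 − 0.376 = 4.873 Mbps.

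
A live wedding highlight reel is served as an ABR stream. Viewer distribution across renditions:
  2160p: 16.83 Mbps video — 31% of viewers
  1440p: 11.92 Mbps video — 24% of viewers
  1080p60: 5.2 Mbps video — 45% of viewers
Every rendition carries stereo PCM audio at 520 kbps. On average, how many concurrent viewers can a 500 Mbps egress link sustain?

45

Audio: 520 kbps = 0.520 Mbps.
Average per-viewer bitrate: 0.31×17.350 + 0.24×12.440 + 0.45×5.720 = 10.938 Mbps.
500 Mbps = 500.0 Mbps; 500.0 / 10.938 = 45.71 → 45.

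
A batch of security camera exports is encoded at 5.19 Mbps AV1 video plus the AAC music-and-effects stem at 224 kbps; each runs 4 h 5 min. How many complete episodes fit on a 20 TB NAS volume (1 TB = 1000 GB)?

2010

4 h 5 min = 245 min = 14700 s
Audio: 224 kbps = 0.224 Mbps.
Total bitrate: 5.414 Mbps.
Per item: 5.414 Mbps × 14700 s = 79,586 Mb = 9,948 MB.
Capacity: 20 TB = 160,000,000 Mb; 2010.41 items → 2010 complete.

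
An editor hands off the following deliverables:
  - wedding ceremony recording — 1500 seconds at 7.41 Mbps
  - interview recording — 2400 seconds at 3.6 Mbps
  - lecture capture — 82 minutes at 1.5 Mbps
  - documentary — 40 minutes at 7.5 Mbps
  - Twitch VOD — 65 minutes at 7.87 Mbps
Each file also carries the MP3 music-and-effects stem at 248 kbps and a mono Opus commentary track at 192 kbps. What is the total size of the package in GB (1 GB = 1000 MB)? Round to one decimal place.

10.3 GB

Audio total: 248 + 192 = 440 kbps = 0.440 Mbps.
wedding ceremony recording: 7.850 Mbps × 1500 s = 11775.0 Mb
interview recording: 4.040 Mbps × 2400 s = 9696.0 Mb
lecture capture: 1.940 Mbps × 4920 s = 9544.8 Mb
documentary: 7.940 Mbps × 2400 s = 19056.0 Mb
Twitch VOD: 8.310 Mbps × 3900 s = 32409.0 Mb
Total: 82480.8 Mb = 10310.1 MB.
= 10.31 GB.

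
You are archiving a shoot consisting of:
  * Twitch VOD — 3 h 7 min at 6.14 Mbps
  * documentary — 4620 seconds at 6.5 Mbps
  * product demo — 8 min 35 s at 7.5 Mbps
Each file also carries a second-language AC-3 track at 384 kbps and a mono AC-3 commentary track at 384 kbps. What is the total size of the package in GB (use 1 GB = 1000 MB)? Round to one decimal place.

14.4 GB

Audio total: 384 + 384 = 768 kbps = 0.768 Mbps.
Twitch VOD: 6.908 Mbps × 11220 s = 77507.8 Mb
documentary: 7.268 Mbps × 4620 s = 33578.2 Mb
product demo: 8.268 Mbps × 515 s = 4258.0 Mb
Total: 115343.9 Mb = 14418.0 MB.
= 14.42 GB.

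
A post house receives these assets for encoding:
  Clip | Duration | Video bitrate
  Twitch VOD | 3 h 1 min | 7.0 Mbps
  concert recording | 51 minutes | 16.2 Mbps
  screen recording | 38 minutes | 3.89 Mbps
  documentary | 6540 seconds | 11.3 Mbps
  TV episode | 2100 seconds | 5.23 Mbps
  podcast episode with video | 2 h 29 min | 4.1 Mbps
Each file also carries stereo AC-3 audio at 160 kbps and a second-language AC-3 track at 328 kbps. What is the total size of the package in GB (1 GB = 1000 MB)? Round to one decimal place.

Audio total: 160 + 328 = 488 kbps = 0.488 Mbps.
Twitch VOD: 7.488 Mbps × 10860 s = 81319.7 Mb
concert recording: 16.688 Mbps × 3060 s = 51065.3 Mb
screen recording: 4.378 Mbps × 2280 s = 9981.8 Mb
documentary: 11.788 Mbps × 6540 s = 77093.5 Mb
TV episode: 5.718 Mbps × 2100 s = 12007.8 Mb
podcast episode with video: 4.588 Mbps × 8940 s = 41016.7 Mb
Total: 272484.8 Mb = 34060.6 MB.
= 34.06 GB.

34.1 GB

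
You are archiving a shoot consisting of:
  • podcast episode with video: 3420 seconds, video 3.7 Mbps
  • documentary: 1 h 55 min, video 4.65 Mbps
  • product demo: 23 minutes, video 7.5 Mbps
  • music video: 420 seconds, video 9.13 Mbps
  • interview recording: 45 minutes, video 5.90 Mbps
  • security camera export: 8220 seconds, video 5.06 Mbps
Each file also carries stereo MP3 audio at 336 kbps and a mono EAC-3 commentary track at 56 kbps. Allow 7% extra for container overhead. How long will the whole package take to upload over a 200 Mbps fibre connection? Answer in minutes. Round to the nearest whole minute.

Audio total: 336 + 56 = 392 kbps = 0.392 Mbps.
podcast episode with video: 4.092 Mbps × 3420 s × 1.07 = 14974.3 Mb
documentary: 5.042 Mbps × 6900 s × 1.07 = 37225.1 Mb
product demo: 7.892 Mbps × 1380 s × 1.07 = 11653.3 Mb
music video: 9.522 Mbps × 420 s × 1.07 = 4279.2 Mb
interview recording: 6.292 Mbps × 2700 s × 1.07 = 18177.6 Mb
security camera export: 5.452 Mbps × 8220 s × 1.07 = 47952.5 Mb
Total: 134262.0 Mb = 16782.7 MB.
At 200 Mbps: 134262.0 / 200 = 671 s ≈ 11.2 minutes.

11 minutes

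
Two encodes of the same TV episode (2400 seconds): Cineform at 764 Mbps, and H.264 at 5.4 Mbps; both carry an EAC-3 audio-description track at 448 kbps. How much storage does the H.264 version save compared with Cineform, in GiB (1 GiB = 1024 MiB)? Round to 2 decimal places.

211.95 GiB

Audio: 448 kbps = 0.448 Mbps.
Cineform: 764.448 Mbps × 2400 s = 1834675.2 Mb = 213.584 GiB.
H.264: 5.848 Mbps × 2400 s = 14035.2 Mb = 1.634 GiB.
Saving: 213.584 − 1.634 = 211.950 GiB.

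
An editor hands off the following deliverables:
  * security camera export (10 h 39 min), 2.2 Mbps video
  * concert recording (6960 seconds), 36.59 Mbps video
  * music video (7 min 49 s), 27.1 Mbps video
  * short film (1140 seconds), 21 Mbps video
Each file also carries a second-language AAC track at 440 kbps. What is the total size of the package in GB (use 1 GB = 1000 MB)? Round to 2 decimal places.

49.54 GB

Audio: 440 kbps = 0.440 Mbps.
security camera export: 2.640 Mbps × 38340 s = 101217.6 Mb
concert recording: 37.030 Mbps × 6960 s = 257728.8 Mb
music video: 27.540 Mbps × 469 s = 12916.3 Mb
short film: 21.440 Mbps × 1140 s = 24441.6 Mb
Total: 396304.3 Mb = 49538.0 MB.
= 49.54 GB.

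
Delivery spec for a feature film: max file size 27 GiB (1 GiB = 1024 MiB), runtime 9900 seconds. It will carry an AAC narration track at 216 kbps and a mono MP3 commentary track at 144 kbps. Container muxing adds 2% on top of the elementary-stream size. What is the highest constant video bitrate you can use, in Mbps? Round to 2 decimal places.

22.61 Mbps

Budget: 27 GiB = 231928.2 Mb.
Stream payload after overhead: 231928.2 / 1.02 = 227380.6 Mb.
Total bitrate budget: 227380.6 Mb / 9900 s = 22.968 Mbps.
Audio total: 216 + 144 = 360 kbps = 0.360 Mbps.
Video: 22.968 − 0.360 = 22.608 Mbps.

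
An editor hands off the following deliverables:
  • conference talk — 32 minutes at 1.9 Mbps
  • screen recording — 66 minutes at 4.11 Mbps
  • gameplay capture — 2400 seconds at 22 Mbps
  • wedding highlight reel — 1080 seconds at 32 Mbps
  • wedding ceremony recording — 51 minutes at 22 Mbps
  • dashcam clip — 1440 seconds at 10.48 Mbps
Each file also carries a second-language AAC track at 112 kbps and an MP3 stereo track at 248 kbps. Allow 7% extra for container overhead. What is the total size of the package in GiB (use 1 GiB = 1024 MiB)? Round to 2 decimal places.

Audio total: 112 + 248 = 360 kbps = 0.360 Mbps.
conference talk: 2.260 Mbps × 1920 s × 1.07 = 4642.9 Mb
screen recording: 4.470 Mbps × 3960 s × 1.07 = 18940.3 Mb
gameplay capture: 22.360 Mbps × 2400 s × 1.07 = 57420.5 Mb
wedding highlight reel: 32.360 Mbps × 1080 s × 1.07 = 37395.2 Mb
wedding ceremony recording: 22.360 Mbps × 3060 s × 1.07 = 73211.1 Mb
dashcam clip: 10.840 Mbps × 1440 s × 1.07 = 16702.3 Mb
Total: 208312.3 Mb = 26039.0 MB.
= 24.25 GiB.

24.25 GiB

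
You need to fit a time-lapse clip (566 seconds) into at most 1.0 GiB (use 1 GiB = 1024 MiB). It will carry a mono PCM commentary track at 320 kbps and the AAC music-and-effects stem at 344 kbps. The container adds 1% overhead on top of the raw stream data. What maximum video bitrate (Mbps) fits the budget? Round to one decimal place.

14.4 Mbps

Budget: 1.0 GiB = 8589.9 Mb.
Stream payload after overhead: 8589.9 / 1.01 = 8504.9 Mb.
Total bitrate budget: 8504.9 Mb / 566 s = 15.026 Mbps.
Audio total: 320 + 344 = 664 kbps = 0.664 Mbps.
Video: 15.026 − 0.664 = 14.362 Mbps.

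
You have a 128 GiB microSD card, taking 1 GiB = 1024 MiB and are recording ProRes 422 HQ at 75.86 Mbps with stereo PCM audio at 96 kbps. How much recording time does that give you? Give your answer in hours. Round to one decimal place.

4.0 hours

Audio: 96 kbps = 0.096 Mbps.
Total bitrate: 75.86 + 0.096 = 75.956 Mbps.
Capacity: 128 GiB = 1,099,512 Mb.
Recording time: 1,099,512 / 75.956 = 14,476 s ≈ 4.02 hours.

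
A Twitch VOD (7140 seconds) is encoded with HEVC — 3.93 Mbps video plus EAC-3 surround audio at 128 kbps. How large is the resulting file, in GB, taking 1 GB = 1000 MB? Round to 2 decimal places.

3.62 GB

Audio: 128 kbps = 0.128 Mbps.
Total bitrate: 3.93 + 0.128 = 4.058 Mbps.
Stream data: 4.058 Mbps × 7140 s = 28974.1 Mb.
28,974 Mb ÷ 8 = 3,622 MB → 3.622 GB.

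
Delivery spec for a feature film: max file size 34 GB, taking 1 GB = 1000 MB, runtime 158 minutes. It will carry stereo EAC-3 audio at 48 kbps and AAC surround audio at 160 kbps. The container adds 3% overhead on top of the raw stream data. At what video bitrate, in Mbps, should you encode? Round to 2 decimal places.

Budget: 34 GB = 272000.0 Mb.
Stream payload after overhead: 272000.0 / 1.03 = 264077.7 Mb.
158 min = 9480 s
Total bitrate budget: 264077.7 Mb / 9480 s = 27.856 Mbps.
Audio total: 48 + 160 = 208 kbps = 0.208 Mbps.
Video: 27.856 − 0.208 = 27.648 Mbps.

27.65 Mbps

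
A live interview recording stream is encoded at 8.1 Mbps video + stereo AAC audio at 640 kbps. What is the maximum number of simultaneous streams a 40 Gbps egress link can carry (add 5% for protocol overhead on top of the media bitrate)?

4358

Audio: 640 kbps = 0.640 Mbps.
Per-viewer media rate: 8.740 Mbps.
On the wire with 5% overhead: 9.177 Mbps.
40 Gbps = 40,000 Mbps; 40,000 / 9.177 = 4358.72 → 4358 viewers.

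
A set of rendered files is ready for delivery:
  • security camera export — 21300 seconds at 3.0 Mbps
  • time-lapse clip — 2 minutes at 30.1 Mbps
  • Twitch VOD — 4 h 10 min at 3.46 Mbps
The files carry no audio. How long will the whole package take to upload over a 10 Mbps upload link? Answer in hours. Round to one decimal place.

security camera export: 3.000 Mbps × 21300 s = 63900.0 Mb
time-lapse clip: 30.100 Mbps × 120 s = 3612.0 Mb
Twitch VOD: 3.460 Mbps × 15000 s = 51900.0 Mb
Total: 119412.0 Mb = 14926.5 MB.
At 10 Mbps: 119412.0 / 10 = 11941 s ≈ 3.32 hours.

3.3 hours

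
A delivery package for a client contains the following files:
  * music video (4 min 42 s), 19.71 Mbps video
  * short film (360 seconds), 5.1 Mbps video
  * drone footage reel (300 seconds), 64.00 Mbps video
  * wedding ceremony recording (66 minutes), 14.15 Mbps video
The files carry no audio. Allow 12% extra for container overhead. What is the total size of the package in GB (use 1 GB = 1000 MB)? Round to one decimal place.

11.6 GB

music video: 19.710 Mbps × 282 s × 1.12 = 6225.2 Mb
short film: 5.100 Mbps × 360 s × 1.12 = 2056.3 Mb
drone footage reel: 64.000 Mbps × 300 s × 1.12 = 21504.0 Mb
wedding ceremony recording: 14.150 Mbps × 3960 s × 1.12 = 62758.1 Mb
Total: 92543.6 Mb = 11568.0 MB.
= 11.57 GB.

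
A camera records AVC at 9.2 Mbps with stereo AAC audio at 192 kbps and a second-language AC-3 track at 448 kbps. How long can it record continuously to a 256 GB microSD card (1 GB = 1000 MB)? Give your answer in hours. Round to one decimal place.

57.8 hours

Audio total: 192 + 448 = 640 kbps = 0.640 Mbps.
Total bitrate: 9.2 + 0.640 = 9.840 Mbps.
Capacity: 256 GB = 2,048,000 Mb.
Recording time: 2,048,000 / 9.840 = 208,130 s ≈ 57.8 hours.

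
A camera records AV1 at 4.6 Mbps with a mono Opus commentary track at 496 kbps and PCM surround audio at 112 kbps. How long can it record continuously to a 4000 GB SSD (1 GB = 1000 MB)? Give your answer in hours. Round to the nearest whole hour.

Audio total: 496 + 112 = 608 kbps = 0.608 Mbps.
Total bitrate: 4.6 + 0.608 = 5.208 Mbps.
Capacity: 4000 GB = 32,000,000 Mb.
Recording time: 32,000,000 / 5.208 = 6,144,393 s ≈ 1,707 hours.

1707 hours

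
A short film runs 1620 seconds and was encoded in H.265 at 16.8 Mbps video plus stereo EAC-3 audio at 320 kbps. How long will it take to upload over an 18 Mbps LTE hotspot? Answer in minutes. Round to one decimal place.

Audio: 320 kbps = 0.320 Mbps.
Total bitrate: 17.120 Mbps.
File: 17.120 Mbps × 1620 s = 27734.4 Mb.
At 18 Mbps: 27734.4 / 18 = 1540.8 s ≈ 25.7 minutes.

25.7 minutes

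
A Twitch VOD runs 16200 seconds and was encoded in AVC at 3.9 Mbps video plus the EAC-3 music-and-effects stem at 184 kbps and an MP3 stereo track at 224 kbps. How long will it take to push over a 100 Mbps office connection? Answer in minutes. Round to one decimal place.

11.6 minutes

Audio total: 184 + 224 = 408 kbps = 0.408 Mbps.
Total bitrate: 4.308 Mbps.
File: 4.308 Mbps × 16200 s = 69789.6 Mb.
At 100 Mbps: 69789.6 / 100 = 697.9 s ≈ 11.6 minutes.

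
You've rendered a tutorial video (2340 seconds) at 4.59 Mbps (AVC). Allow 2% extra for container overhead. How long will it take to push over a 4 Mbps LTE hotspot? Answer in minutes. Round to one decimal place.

45.6 minutes

File: 4.590 Mbps × 2340 s = 10740.6 Mb.
With 2% container overhead: ×1.02. → 10955.4 Mb.
At 4 Mbps: 10955.4 / 4 = 2738.9 s ≈ 45.6 minutes.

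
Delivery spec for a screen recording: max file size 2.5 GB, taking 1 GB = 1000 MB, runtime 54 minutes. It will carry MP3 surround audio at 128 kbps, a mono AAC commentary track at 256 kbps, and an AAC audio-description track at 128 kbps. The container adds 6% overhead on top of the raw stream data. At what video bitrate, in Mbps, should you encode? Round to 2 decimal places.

Budget: 2.5 GB = 20000.0 Mb.
Stream payload after overhead: 20000.0 / 1.06 = 18867.9 Mb.
54 min = 3240 s
Total bitrate budget: 18867.9 Mb / 3240 s = 5.823 Mbps.
Audio total: 128 + 256 + 128 = 512 kbps = 0.512 Mbps.
Video: 5.823 − 0.512 = 5.311 Mbps.

5.31 Mbps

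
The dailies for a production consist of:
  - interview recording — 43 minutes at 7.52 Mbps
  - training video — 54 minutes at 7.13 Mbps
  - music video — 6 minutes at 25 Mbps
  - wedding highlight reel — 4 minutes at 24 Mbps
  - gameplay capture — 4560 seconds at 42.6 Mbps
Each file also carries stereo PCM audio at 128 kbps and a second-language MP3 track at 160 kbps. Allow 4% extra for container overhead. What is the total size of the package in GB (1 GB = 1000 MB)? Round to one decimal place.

33.1 GB

Audio total: 128 + 160 = 288 kbps = 0.288 Mbps.
interview recording: 7.808 Mbps × 2580 s × 1.04 = 20950.4 Mb
training video: 7.418 Mbps × 3240 s × 1.04 = 24995.7 Mb
music video: 25.288 Mbps × 360 s × 1.04 = 9467.8 Mb
wedding highlight reel: 24.288 Mbps × 240 s × 1.04 = 6062.3 Mb
gameplay capture: 42.888 Mbps × 4560 s × 1.04 = 203392.1 Mb
Total: 264868.3 Mb = 33108.5 MB.
= 33.11 GB.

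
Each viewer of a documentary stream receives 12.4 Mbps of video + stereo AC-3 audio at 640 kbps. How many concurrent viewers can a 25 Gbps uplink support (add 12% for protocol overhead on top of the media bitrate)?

1711

Audio: 640 kbps = 0.640 Mbps.
Per-viewer media rate: 13.040 Mbps.
On the wire with 12% overhead: 14.605 Mbps.
25 Gbps = 25,000 Mbps; 25,000 / 14.605 = 1711.77 → 1711 viewers.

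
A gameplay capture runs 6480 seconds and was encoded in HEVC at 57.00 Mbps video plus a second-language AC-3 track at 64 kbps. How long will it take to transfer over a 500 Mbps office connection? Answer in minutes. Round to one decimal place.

Audio: 64 kbps = 0.064 Mbps.
Total bitrate: 57.064 Mbps.
File: 57.064 Mbps × 6480 s = 369774.7 Mb.
At 500 Mbps: 369774.7 / 500 = 739.5 s ≈ 12.3 minutes.

12.3 minutes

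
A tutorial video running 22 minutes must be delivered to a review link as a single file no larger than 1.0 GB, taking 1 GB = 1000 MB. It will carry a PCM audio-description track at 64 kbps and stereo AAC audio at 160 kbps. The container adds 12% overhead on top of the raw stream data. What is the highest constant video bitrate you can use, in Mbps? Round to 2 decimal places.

5.19 Mbps

Budget: 1.0 GB = 8000.0 Mb.
Stream payload after overhead: 8000.0 / 1.12 = 7142.9 Mb.
22 min = 1320 s
Total bitrate budget: 7142.9 Mb / 1320 s = 5.411 Mbps.
Audio total: 64 + 160 = 224 kbps = 0.224 Mbps.
Video: 5.411 − 0.224 = 5.187 Mbps.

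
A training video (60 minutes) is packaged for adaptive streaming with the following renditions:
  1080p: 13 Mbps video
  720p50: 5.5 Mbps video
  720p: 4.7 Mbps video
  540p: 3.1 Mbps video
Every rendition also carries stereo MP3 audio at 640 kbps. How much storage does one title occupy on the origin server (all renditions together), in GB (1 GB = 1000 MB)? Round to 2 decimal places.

12.99 GB

60 min = 3600 s
Audio: 640 kbps = 0.640 Mbps.
Sum of rendition bitrates: (13+0.640) + (5.5+0.640) + (4.7+0.640) + (3.1+0.640) = 28.860 Mbps.
× 3600 s = 103,896 Mb = 12,987 MB = 12.99 GB.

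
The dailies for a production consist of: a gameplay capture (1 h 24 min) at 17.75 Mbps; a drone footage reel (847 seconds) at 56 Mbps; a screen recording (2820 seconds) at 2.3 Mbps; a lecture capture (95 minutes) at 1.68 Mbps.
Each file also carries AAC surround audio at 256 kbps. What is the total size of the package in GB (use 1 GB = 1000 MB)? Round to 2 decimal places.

Audio: 256 kbps = 0.256 Mbps.
gameplay capture: 18.006 Mbps × 5040 s = 90750.2 Mb
drone footage reel: 56.256 Mbps × 847 s = 47648.8 Mb
screen recording: 2.556 Mbps × 2820 s = 7207.9 Mb
lecture capture: 1.936 Mbps × 5700 s = 11035.2 Mb
Total: 156642.2 Mb = 19580.3 MB.
= 19.58 GB.

19.58 GB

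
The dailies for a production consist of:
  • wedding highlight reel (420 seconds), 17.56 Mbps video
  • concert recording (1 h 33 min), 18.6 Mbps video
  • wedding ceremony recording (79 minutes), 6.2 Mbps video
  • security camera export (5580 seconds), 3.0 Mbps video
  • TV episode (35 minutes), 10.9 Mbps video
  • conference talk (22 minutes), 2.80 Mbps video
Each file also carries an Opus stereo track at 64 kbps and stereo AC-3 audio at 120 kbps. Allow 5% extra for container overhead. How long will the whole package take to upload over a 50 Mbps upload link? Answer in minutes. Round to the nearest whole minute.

Audio total: 64 + 120 = 184 kbps = 0.184 Mbps.
wedding highlight reel: 17.744 Mbps × 420 s × 1.05 = 7825.1 Mb
concert recording: 18.784 Mbps × 5580 s × 1.05 = 110055.5 Mb
wedding ceremony recording: 6.384 Mbps × 4740 s × 1.05 = 31773.2 Mb
security camera export: 3.184 Mbps × 5580 s × 1.05 = 18655.1 Mb
TV episode: 11.084 Mbps × 2100 s × 1.05 = 24440.2 Mb
conference talk: 2.984 Mbps × 1320 s × 1.05 = 4135.8 Mb
Total: 196884.8 Mb = 24610.6 MB.
At 50 Mbps: 196884.8 / 50 = 3938 s ≈ 65.6 minutes.

66 minutes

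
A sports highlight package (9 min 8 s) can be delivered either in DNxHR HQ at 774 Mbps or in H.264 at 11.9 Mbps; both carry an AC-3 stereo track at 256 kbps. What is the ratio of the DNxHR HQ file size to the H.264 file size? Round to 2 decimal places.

9 min 8 s = 548 s
Audio: 256 kbps = 0.256 Mbps.
DNxHR HQ: 774.256 Mbps × 548 s = 424292.3 Mb = 53.037 GB.
H.264: 12.156 Mbps × 548 s = 6661.5 Mb = 0.833 GB.
Ratio: 53.037 / 0.833 = 63.693.

63.69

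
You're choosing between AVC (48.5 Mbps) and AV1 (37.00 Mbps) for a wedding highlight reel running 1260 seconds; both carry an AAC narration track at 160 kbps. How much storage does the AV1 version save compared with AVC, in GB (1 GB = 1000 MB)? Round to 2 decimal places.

Audio: 160 kbps = 0.160 Mbps.
AVC: 48.660 Mbps × 1260 s = 61311.6 Mb = 7.664 GB.
AV1: 37.160 Mbps × 1260 s = 46821.6 Mb = 5.853 GB.
Saving: 7.664 − 5.853 = 1.811 GB.

1.81 GB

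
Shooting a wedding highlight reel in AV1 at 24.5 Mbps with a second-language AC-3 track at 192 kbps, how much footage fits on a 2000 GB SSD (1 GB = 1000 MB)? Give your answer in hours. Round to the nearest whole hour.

Audio: 192 kbps = 0.192 Mbps.
Total bitrate: 24.5 + 0.192 = 24.692 Mbps.
Capacity: 2000 GB = 16,000,000 Mb.
Recording time: 16,000,000 / 24.692 = 647,983 s ≈ 180 hours.

180 hours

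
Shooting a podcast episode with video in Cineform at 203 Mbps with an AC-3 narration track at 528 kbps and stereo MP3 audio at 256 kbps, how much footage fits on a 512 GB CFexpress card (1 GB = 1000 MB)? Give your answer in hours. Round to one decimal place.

Audio total: 528 + 256 = 784 kbps = 0.784 Mbps.
Total bitrate: 203 + 0.784 = 203.784 Mbps.
Capacity: 512 GB = 4,096,000 Mb.
Recording time: 4,096,000 / 203.784 = 20,100 s ≈ 5.58 hours.

5.6 hours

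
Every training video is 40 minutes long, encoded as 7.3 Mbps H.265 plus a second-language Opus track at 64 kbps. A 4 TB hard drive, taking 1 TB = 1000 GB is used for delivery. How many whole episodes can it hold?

1810

40 min = 2400 s
Audio: 64 kbps = 0.064 Mbps.
Total bitrate: 7.364 Mbps.
Per item: 7.364 Mbps × 2400 s = 17,674 Mb = 2,209 MB.
Capacity: 4 TB = 32,000,000 Mb; 1810.61 items → 1810 complete.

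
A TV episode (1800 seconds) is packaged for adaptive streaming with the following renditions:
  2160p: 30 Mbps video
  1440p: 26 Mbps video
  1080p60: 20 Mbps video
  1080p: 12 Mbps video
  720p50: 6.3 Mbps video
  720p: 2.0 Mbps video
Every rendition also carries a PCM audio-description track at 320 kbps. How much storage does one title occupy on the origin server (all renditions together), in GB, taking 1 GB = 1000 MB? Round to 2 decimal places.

Audio: 320 kbps = 0.320 Mbps.
Sum of rendition bitrates: (30+0.320) + (26+0.320) + (20+0.320) + (12+0.320) + (6.3+0.320) + (2.0+0.320) = 98.220 Mbps.
× 1800 s = 176,796 Mb = 22,100 MB = 22.10 GB.

22.10 GB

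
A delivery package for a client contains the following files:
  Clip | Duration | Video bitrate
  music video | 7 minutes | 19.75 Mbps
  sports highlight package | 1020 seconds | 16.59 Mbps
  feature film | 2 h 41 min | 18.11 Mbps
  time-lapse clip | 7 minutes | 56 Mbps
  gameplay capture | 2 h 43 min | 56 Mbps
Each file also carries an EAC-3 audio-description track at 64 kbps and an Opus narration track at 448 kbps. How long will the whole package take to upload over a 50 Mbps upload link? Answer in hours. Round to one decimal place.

Audio total: 64 + 448 = 512 kbps = 0.512 Mbps.
music video: 20.262 Mbps × 420 s = 8510.0 Mb
sports highlight package: 17.102 Mbps × 1020 s = 17444.0 Mb
feature film: 18.622 Mbps × 9660 s = 179888.5 Mb
time-lapse clip: 56.512 Mbps × 420 s = 23735.0 Mb
gameplay capture: 56.512 Mbps × 9780 s = 552687.4 Mb
Total: 782265.0 Mb = 97783.1 MB.
At 50 Mbps: 782265.0 / 50 = 15645 s ≈ 4.35 hours.

4.3 hours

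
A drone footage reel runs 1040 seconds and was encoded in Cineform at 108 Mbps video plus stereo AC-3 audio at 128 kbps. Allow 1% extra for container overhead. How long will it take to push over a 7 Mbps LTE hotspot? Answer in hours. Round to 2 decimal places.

4.51 hours

Audio: 128 kbps = 0.128 Mbps.
Total bitrate: 108.128 Mbps.
File: 108.128 Mbps × 1040 s = 112453.1 Mb.
With 1% container overhead: ×1.01. → 113577.7 Mb.
At 7 Mbps: 113577.7 / 7 = 16225.4 s ≈ 4.51 hours.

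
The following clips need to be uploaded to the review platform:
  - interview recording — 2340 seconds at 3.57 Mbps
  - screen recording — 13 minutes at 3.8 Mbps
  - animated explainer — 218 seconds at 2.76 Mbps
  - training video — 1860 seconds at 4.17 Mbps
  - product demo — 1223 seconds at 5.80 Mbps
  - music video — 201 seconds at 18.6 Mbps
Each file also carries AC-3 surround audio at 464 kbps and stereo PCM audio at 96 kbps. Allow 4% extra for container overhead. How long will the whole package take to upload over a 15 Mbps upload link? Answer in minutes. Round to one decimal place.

39.5 minutes

Audio total: 464 + 96 = 560 kbps = 0.560 Mbps.
interview recording: 4.130 Mbps × 2340 s × 1.04 = 10050.8 Mb
screen recording: 4.360 Mbps × 780 s × 1.04 = 3536.8 Mb
animated explainer: 3.320 Mbps × 218 s × 1.04 = 752.7 Mb
training video: 4.730 Mbps × 1860 s × 1.04 = 9149.7 Mb
product demo: 6.360 Mbps × 1223 s × 1.04 = 8089.4 Mb
music video: 19.160 Mbps × 201 s × 1.04 = 4005.2 Mb
Total: 35584.6 Mb = 4448.1 MB.
At 15 Mbps: 35584.6 / 15 = 2372 s ≈ 39.5 minutes.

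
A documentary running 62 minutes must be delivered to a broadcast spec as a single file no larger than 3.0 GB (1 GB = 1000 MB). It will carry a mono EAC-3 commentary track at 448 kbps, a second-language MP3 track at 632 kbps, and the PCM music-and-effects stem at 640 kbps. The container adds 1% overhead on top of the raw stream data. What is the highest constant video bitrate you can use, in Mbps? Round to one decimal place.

4.7 Mbps

Budget: 3.0 GB = 24000.0 Mb.
Stream payload after overhead: 24000.0 / 1.01 = 23762.4 Mb.
62 min = 3720 s
Total bitrate budget: 23762.4 Mb / 3720 s = 6.388 Mbps.
Audio total: 448 + 632 + 640 = 1720 kbps = 1.720 Mbps.
Video: 6.388 − 1.720 = 4.668 Mbps.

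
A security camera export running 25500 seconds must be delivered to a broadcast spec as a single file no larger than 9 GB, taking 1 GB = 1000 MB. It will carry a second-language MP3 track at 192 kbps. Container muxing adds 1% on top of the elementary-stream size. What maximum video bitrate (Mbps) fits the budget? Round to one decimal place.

Budget: 9 GB = 72000.0 Mb.
Stream payload after overhead: 72000.0 / 1.01 = 71287.1 Mb.
Total bitrate budget: 71287.1 Mb / 25500 s = 2.796 Mbps.
Audio: 192 kbps = 0.192 Mbps.
Video: 2.796 − 0.192 = 2.604 Mbps.

2.6 Mbps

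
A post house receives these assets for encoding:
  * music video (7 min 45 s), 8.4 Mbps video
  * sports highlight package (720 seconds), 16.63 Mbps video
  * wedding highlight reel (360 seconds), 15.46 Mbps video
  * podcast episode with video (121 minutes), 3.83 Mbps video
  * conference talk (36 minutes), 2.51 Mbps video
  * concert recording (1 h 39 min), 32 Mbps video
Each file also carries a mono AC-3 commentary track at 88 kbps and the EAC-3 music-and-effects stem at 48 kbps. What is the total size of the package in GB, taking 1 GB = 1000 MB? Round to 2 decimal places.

Audio total: 88 + 48 = 136 kbps = 0.136 Mbps.
music video: 8.536 Mbps × 465 s = 3969.2 Mb
sports highlight package: 16.766 Mbps × 720 s = 12071.5 Mb
wedding highlight reel: 15.596 Mbps × 360 s = 5614.6 Mb
podcast episode with video: 3.966 Mbps × 7260 s = 28793.2 Mb
conference talk: 2.646 Mbps × 2160 s = 5715.4 Mb
concert recording: 32.136 Mbps × 5940 s = 190887.8 Mb
Total: 247051.7 Mb = 30881.5 MB.
= 30.88 GB.

30.88 GB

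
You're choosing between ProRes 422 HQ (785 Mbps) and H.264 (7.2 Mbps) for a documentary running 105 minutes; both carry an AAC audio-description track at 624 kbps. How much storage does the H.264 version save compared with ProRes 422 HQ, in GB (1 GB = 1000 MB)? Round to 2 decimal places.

612.52 GB

105 min = 6300 s
Audio: 624 kbps = 0.624 Mbps.
ProRes 422 HQ: 785.624 Mbps × 6300 s = 4949431.2 Mb = 618.679 GB.
H.264: 7.824 Mbps × 6300 s = 49291.2 Mb = 6.161 GB.
Saving: 618.679 − 6.161 = 612.518 GB.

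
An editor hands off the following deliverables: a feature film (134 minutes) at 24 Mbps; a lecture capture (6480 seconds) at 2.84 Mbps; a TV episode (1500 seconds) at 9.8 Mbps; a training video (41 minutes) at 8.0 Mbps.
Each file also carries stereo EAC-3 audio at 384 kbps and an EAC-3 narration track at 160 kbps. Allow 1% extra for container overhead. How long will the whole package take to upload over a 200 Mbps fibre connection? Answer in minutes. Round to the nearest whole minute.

Audio total: 384 + 160 = 544 kbps = 0.544 Mbps.
feature film: 24.544 Mbps × 8040 s × 1.01 = 199307.1 Mb
lecture capture: 3.384 Mbps × 6480 s × 1.01 = 22147.6 Mb
TV episode: 10.344 Mbps × 1500 s × 1.01 = 15671.2 Mb
training video: 8.544 Mbps × 2460 s × 1.01 = 21228.4 Mb
Total: 258354.3 Mb = 32294.3 MB.
At 200 Mbps: 258354.3 / 200 = 1292 s ≈ 21.5 minutes.

22 minutes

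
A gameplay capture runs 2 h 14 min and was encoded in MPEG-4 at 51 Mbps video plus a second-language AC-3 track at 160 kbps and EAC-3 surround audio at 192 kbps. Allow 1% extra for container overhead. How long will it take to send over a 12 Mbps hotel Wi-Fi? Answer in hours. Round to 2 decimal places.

9.65 hours

2 h 14 min = 134 min = 8040 s
Audio total: 160 + 192 = 352 kbps = 0.352 Mbps.
Total bitrate: 51.352 Mbps.
File: 51.352 Mbps × 8040 s = 412870.1 Mb.
With 1% container overhead: ×1.01. → 416998.8 Mb.
At 12 Mbps: 416998.8 / 12 = 34749.9 s ≈ 9.65 hours.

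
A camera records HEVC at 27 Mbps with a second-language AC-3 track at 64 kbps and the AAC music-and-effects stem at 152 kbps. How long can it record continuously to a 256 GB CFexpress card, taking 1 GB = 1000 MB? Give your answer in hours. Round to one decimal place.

20.9 hours

Audio total: 64 + 152 = 216 kbps = 0.216 Mbps.
Total bitrate: 27 + 0.216 = 27.216 Mbps.
Capacity: 256 GB = 2,048,000 Mb.
Recording time: 2,048,000 / 27.216 = 75,250 s ≈ 20.9 hours.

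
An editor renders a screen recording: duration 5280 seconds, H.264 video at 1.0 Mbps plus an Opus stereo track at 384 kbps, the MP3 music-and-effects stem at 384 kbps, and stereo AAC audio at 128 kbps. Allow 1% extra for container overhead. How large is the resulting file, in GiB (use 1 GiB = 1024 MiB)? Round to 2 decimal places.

1.18 GiB

Audio total: 384 + 384 + 128 = 896 kbps = 0.896 Mbps.
Total bitrate: 1.0 + 0.896 = 1.896 Mbps.
Stream data: 1.896 Mbps × 5280 s = 10010.9 Mb.
With 1% container overhead: ×1.01.
10,111 Mb = 1,263,873,600 bytes ÷ 1,073,741,824 = 1.177 GiB.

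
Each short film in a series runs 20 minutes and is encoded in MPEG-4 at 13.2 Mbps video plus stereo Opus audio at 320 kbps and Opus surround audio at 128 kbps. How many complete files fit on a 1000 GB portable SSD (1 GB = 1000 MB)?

20 min = 1200 s
Audio total: 320 + 128 = 448 kbps = 0.448 Mbps.
Total bitrate: 13.648 Mbps.
Per item: 13.648 Mbps × 1200 s = 16,378 Mb = 2,047 MB.
Capacity: 1000 GB = 8,000,000 Mb; 488.47 items → 488 complete.

488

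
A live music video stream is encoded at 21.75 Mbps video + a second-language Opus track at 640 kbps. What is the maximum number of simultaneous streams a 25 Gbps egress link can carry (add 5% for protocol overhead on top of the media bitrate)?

Audio: 640 kbps = 0.640 Mbps.
Per-viewer media rate: 22.390 Mbps.
On the wire with 5% overhead: 23.509 Mbps.
25 Gbps = 25,000 Mbps; 25,000 / 23.509 = 1063.40 → 1063 viewers.

1063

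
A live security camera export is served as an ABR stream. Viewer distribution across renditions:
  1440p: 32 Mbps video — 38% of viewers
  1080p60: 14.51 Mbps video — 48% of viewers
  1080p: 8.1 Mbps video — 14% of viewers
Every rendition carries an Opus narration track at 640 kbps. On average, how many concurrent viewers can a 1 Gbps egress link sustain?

Audio: 640 kbps = 0.640 Mbps.
Average per-viewer bitrate: 0.38×32.640 + 0.48×15.150 + 0.14×8.740 = 20.899 Mbps.
1 Gbps = 1,000 Mbps; 1,000 / 20.899 = 47.85 → 47.

47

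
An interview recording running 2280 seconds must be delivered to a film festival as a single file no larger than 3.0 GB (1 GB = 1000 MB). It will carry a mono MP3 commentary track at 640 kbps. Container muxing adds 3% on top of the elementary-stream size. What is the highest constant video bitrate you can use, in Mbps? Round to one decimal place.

Budget: 3.0 GB = 24000.0 Mb.
Stream payload after overhead: 24000.0 / 1.03 = 23301.0 Mb.
Total bitrate budget: 23301.0 Mb / 2280 s = 10.220 Mbps.
Audio: 640 kbps = 0.640 Mbps.
Video: 10.220 − 0.640 = 9.580 Mbps.

9.6 Mbps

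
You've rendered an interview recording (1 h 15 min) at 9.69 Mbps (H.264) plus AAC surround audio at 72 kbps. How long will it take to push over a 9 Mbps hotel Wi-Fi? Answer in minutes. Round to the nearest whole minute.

81 minutes

1 h 15 min = 75 min = 4500 s
Audio: 72 kbps = 0.072 Mbps.
Total bitrate: 9.762 Mbps.
File: 9.762 Mbps × 4500 s = 43929.0 Mb.
At 9 Mbps: 43929.0 / 9 = 4881.0 s ≈ 81.3 minutes.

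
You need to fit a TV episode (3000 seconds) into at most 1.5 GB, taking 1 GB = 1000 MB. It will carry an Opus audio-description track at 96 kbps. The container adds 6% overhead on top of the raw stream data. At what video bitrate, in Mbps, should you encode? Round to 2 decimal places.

Budget: 1.5 GB = 12000.0 Mb.
Stream payload after overhead: 12000.0 / 1.06 = 11320.8 Mb.
Total bitrate budget: 11320.8 Mb / 3000 s = 3.774 Mbps.
Audio: 96 kbps = 0.096 Mbps.
Video: 3.774 − 0.096 = 3.678 Mbps.

3.68 Mbps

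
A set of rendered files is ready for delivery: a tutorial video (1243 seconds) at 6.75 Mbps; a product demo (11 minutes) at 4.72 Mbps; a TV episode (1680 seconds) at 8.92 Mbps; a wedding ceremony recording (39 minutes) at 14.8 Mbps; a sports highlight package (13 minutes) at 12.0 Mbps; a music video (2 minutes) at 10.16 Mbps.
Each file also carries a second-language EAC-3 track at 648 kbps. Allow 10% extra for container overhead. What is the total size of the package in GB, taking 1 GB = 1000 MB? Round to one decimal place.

Audio: 648 kbps = 0.648 Mbps.
tutorial video: 7.398 Mbps × 1243 s × 1.10 = 10115.3 Mb
product demo: 5.368 Mbps × 660 s × 1.10 = 3897.2 Mb
TV episode: 9.568 Mbps × 1680 s × 1.10 = 17681.7 Mb
wedding ceremony recording: 15.448 Mbps × 2340 s × 1.10 = 39763.2 Mb
sports highlight package: 12.648 Mbps × 780 s × 1.10 = 10852.0 Mb
music video: 10.808 Mbps × 120 s × 1.10 = 1426.7 Mb
Total: 83735.9 Mb = 10467.0 MB.
= 10.47 GB.

10.5 GB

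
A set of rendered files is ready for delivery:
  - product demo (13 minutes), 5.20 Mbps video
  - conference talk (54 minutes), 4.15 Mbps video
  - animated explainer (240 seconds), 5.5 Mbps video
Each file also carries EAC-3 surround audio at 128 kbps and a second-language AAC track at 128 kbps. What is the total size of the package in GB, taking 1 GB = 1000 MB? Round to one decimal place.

Audio total: 128 + 128 = 256 kbps = 0.256 Mbps.
product demo: 5.456 Mbps × 780 s = 4255.7 Mb
conference talk: 4.406 Mbps × 3240 s = 14275.4 Mb
animated explainer: 5.756 Mbps × 240 s = 1381.4 Mb
Total: 19912.6 Mb = 2489.1 MB.
= 2.489 GB.

2.5 GB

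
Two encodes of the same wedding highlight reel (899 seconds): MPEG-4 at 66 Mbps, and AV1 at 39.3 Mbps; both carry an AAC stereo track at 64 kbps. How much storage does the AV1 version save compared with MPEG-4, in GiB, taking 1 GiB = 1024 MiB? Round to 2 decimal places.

Audio: 64 kbps = 0.064 Mbps.
MPEG-4: 66.064 Mbps × 899 s = 59391.5 Mb = 6.914 GiB.
AV1: 39.364 Mbps × 899 s = 35388.2 Mb = 4.120 GiB.
Saving: 6.914 − 4.120 = 2.794 GiB.

2.79 GiB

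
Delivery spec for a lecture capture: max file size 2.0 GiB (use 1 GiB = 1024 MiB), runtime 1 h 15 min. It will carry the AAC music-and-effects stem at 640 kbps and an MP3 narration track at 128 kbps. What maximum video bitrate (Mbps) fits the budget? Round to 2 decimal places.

3.05 Mbps

Budget: 2.0 GiB = 17179.9 Mb.
1 h 15 min = 75 min = 4500 s
Total bitrate budget: 17179.9 Mb / 4500 s = 3.818 Mbps.
Audio total: 640 + 128 = 768 kbps = 0.768 Mbps.
Video: 3.818 − 0.768 = 3.050 Mbps.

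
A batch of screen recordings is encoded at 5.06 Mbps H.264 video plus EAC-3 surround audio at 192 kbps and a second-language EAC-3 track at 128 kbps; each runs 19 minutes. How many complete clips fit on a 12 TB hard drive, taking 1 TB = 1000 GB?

15652

19 min = 1140 s
Audio total: 192 + 128 = 320 kbps = 0.320 Mbps.
Total bitrate: 5.380 Mbps.
Per item: 5.380 Mbps × 1140 s = 6,133 Mb = 766.6 MB.
Capacity: 12 TB = 96,000,000 Mb; 15652.51 items → 15652 complete.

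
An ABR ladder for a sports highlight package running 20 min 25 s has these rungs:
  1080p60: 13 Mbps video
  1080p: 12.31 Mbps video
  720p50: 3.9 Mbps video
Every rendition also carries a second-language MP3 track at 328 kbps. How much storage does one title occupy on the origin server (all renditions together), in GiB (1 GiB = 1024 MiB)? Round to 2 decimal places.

4.31 GiB

20 min 25 s = 1225 s
Audio: 328 kbps = 0.328 Mbps.
Sum of rendition bitrates: (13+0.328) + (12.31+0.328) + (3.9+0.328) = 30.194 Mbps.
× 1225 s = 36,988 Mb = 4,623 MB = 4.306 GiB.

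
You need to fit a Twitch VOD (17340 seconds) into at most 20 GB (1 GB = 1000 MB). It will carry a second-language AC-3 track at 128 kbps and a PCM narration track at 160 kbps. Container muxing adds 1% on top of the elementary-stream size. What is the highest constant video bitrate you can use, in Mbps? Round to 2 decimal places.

Budget: 20 GB = 160000.0 Mb.
Stream payload after overhead: 160000.0 / 1.01 = 158415.8 Mb.
Total bitrate budget: 158415.8 Mb / 17340 s = 9.136 Mbps.
Audio total: 128 + 160 = 288 kbps = 0.288 Mbps.
Video: 9.136 − 0.288 = 8.848 Mbps.

8.85 Mbps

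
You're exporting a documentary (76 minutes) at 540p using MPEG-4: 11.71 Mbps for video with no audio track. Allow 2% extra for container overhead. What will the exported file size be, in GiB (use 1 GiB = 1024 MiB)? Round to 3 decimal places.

76 min = 4560 s
Total bitrate: 11.71 Mbps.
Stream data: 11.710 Mbps × 4560 s = 53397.6 Mb.
With 2% container overhead: ×1.02.
54,466 Mb = 6,808,194,000 bytes ÷ 1,073,741,824 = 6.341 GiB.

6.341 GiB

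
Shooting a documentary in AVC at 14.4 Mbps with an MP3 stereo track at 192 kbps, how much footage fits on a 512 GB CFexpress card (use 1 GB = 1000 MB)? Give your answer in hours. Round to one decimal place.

78.0 hours

Audio: 192 kbps = 0.192 Mbps.
Total bitrate: 14.4 + 0.192 = 14.592 Mbps.
Capacity: 512 GB = 4,096,000 Mb.
Recording time: 4,096,000 / 14.592 = 280,702 s ≈ 78.0 hours.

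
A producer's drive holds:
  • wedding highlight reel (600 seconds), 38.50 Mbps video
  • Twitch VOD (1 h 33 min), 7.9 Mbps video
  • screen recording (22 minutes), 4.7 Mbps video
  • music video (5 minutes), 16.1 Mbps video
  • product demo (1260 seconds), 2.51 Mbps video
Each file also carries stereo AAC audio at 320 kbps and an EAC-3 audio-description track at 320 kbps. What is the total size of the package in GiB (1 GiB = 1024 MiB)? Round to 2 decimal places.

Audio total: 320 + 320 = 640 kbps = 0.640 Mbps.
wedding highlight reel: 39.140 Mbps × 600 s = 23484.0 Mb
Twitch VOD: 8.540 Mbps × 5580 s = 47653.2 Mb
screen recording: 5.340 Mbps × 1320 s = 7048.8 Mb
music video: 16.740 Mbps × 300 s = 5022.0 Mb
product demo: 3.150 Mbps × 1260 s = 3969.0 Mb
Total: 87177.0 Mb = 10897.1 MB.
= 10.15 GiB.

10.15 GiB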